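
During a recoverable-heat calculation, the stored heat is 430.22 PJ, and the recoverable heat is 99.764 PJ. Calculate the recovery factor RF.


RF = Q_rec / Q_s
RF = 99.764 / 430.22
RF = 0.23189


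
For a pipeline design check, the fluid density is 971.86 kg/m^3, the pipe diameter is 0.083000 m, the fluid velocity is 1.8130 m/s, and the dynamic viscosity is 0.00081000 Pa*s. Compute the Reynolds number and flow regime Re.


Step 1: Re = rho*vel*D/mu = 971.86*1.813*0.083/0.00081 = 1.8055e+05
Step 2: Re = 1.8055e+05 > 4000, so flow is turbulent.
Re = 1.8055e+05 (turbulent)


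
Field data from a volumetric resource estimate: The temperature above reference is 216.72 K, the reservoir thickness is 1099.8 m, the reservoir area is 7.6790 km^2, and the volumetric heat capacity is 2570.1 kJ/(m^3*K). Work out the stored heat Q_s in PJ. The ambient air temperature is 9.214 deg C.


Step 1: Vr = A*1e6*hr = 7.679*1e6*1099.8 = 8.445364e+09 m^3
Step 2: Q_s = Vr*rhoc*dT/1e12 = 8.445364e+09*2570.1*216.72/1e12 = 4704.0 PJ
Q_s = 4704.0 PJ


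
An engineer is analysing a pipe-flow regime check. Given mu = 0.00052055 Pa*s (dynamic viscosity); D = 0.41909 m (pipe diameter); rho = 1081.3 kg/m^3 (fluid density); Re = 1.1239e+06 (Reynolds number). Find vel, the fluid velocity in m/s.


vel = Re * mu / (rho * D)
vel = 1.1239e+06 * 0.00052055 / (1081.3 * 0.41909)
vel = 1.2910 m/s


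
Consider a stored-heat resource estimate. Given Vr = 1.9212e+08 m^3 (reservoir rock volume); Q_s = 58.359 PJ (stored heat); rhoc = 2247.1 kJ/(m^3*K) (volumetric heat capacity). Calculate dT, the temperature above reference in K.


dT = Q_s * 1e12 / (Vr * rhoc)
dT = 58.359 * 1e12 / (1.9212e+08 * 2247.1)
dT = 135.18 K


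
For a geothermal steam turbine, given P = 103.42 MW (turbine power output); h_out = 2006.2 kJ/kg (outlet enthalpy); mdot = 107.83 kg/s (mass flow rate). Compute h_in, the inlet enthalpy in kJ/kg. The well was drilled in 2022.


h_in = h_out + P * 1000 / mdot
h_in = 2006.2 + 103.42 * 1000 / 107.83
h_in = 2965.3 kJ/kg


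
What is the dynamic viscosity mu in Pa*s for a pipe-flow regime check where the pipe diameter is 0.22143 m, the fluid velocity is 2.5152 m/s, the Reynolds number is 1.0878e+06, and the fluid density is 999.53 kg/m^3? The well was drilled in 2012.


mu = rho * vel * D / Re
mu = 999.53 * 2.5152 * 0.22143 / 1.0878e+06
mu = 0.00051175 Pa*s


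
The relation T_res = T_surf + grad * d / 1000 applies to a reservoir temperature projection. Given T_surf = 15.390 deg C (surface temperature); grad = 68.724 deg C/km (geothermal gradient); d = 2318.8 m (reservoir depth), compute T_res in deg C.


T_res = T_surf + grad * d / 1000
T_res = 15.390 + 68.724 * 2318.8 / 1000
T_res = 174.75 deg C


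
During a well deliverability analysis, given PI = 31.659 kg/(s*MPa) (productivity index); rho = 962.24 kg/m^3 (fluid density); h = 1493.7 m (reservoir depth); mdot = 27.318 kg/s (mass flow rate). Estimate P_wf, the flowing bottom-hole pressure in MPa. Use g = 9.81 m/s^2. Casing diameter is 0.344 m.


Step 1: P_i = rho*g*h/1e6 = 962.24*9.81*1493.7/1e6 = 14.09989 MPa
Step 2: P_wf = P_i - mdot/PI = 14.09989 - 27.318/31.659 = 13.237 MPa
P_wf = 13.237 MPa


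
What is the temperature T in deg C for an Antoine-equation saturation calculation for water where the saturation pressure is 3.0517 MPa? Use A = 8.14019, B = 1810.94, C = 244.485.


T = B / (A - log10(P_sat * 760 / 0.101325)) - C
T = 1810.94 / (8.14019 - log10(3.0517 * 760 / 0.101325)) - 244.485
T = 234.53 deg C


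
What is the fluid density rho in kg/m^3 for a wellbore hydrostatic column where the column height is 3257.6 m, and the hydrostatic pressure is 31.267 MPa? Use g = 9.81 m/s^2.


rho = P * 1e6 / (g * h)
rho = 31.267 * 1e6 / (9.81 * 3257.6)
rho = 978.41 kg/m^3


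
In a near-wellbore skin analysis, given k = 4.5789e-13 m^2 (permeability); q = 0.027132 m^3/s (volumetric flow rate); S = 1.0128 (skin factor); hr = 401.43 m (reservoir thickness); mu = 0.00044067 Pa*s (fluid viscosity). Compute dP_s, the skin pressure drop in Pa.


dP_s = S * q * mu / (2*pi*k*hr) / 1000
dP_s = 1.0128 * 0.027132 * 0.00044067 / (2*pi*4.5789e-13*401.43) / 1000
dP_s = 10.48499 kPa
Convert: 10.48499 kPa * 1000.0 = 10485 Pa
dP_s = 10485 Pa


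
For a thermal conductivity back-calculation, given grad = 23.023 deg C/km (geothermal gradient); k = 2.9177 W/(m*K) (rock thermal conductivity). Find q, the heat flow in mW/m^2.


q = k * grad / 1000
q = 2.9177 * 23.023 / 1000
q = 0.06717421 W/m^2
Convert: 0.06717421 W/m^2 * 1000.0 = 67.174 mW/m^2
q = 67.174 mW/m^2


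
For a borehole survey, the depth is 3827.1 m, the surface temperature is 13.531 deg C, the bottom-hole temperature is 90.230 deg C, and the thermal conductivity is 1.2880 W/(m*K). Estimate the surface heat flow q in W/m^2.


Step 1: grad = (T_d - T_surf)/d * 1000 = (90.23 - 13.531)/3827.1 * 1000 = 20.04102 deg C/km
Step 2: q = k * grad / 1000 = 1.288 * 20.04102 / 1000 = 0.025813 W/m^2
q = 0.025813 W/m^2


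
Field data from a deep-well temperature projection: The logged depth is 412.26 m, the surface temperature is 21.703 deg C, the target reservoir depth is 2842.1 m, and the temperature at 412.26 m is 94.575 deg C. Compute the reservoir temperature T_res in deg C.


Step 1: grad = (T_d1 - T_surf)/d1 * 1000 = (94.575 - 21.703)/412.26 * 1000 = 176.7622 deg C/km
Step 2: T_res = T_surf + grad*d2/1000 = 21.703 + 176.7622*2842.1/1000 = 524.08 deg C
T_res = 524.08 deg C


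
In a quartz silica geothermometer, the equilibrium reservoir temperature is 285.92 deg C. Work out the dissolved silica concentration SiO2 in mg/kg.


SiO2 = 10^(5.19 - 1309/(T_eq + 273.15))
SiO2 = 10^(5.19 - 1309/(285.92 + 273.15))
SiO2 = 705.69 mg/kg


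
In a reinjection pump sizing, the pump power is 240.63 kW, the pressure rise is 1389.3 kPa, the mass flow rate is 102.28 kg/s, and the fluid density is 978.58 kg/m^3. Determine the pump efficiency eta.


eta = mdot * dP / (rho * P_pump)
eta = 102.28 * 1389.3 / (978.58 * 240.63)
eta = 0.60345


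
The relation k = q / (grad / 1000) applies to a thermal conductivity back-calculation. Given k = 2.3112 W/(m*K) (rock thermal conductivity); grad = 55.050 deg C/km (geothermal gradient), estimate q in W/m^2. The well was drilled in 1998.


q = k * grad / 1000
q = 2.3112 * 55.050 / 1000
q = 0.12723 W/m^2


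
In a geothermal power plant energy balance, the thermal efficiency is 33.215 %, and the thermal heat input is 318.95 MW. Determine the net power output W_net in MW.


W_net = eta / 100 * Q_in
W_net = 33.215 / 100 * 318.95
W_net = 105.94 MW


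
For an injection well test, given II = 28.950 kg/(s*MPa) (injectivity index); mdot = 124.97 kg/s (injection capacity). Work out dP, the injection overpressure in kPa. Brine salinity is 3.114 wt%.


dP = mdot * 1000 / II
dP = 124.97 * 1000 / 28.950
dP = 4316.8 kPa


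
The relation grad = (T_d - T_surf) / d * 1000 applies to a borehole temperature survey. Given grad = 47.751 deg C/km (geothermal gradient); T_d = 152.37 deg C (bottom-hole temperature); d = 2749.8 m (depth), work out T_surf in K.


T_surf = T_d - grad * d / 1000
T_surf = 152.37 - 47.751 * 2749.8 / 1000
T_surf = 21.06430 deg C
Convert to K: 21.06430 + 273.15 = 294.21 K
T_surf = 294.21 K


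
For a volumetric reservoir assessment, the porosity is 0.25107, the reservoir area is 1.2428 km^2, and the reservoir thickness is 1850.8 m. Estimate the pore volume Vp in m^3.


Vp = A * 1e6 * hr * phi
Vp = 1.2428 * 1e6 * 1850.8 * 0.25107
Vp = 5.7750e+08 m^3


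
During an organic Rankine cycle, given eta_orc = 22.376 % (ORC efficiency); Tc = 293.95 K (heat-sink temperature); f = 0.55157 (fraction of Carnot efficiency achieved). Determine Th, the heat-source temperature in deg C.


Th = Tc / (1 - (eta_orc/100)/f)
Th = 293.95 / (1 - (22.376/100)/0.55157)
Th = 494.5975 K
Convert to deg C: 494.5975 - 273.15 = 221.45 deg C
Th = 221.45 deg C


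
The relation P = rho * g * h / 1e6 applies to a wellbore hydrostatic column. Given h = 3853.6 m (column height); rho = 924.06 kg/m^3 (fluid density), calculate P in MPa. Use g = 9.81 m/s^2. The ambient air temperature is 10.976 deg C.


P = rho * g * h / 1e6
P = 924.06 * 9.81 * 3853.6 / 1e6
P = 34.933 MPa


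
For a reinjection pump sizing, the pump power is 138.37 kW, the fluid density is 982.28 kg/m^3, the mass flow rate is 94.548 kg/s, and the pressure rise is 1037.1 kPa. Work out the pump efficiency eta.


eta = mdot * dP / (rho * P_pump)
eta = 94.548 * 1037.1 / (982.28 * 138.37)
eta = 0.72143


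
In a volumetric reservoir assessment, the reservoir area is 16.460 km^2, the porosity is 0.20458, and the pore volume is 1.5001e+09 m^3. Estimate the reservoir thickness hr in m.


hr = Vp / (A * 1e6 * phi)
hr = 1.5001e+09 / (16.460 * 1e6 * 0.20458)
hr = 445.48 m


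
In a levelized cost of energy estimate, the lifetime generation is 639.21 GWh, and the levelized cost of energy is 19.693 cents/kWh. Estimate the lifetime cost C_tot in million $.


C_tot = LCOE / 100 * E_tot
C_tot = 19.693 / 100 * 639.21
C_tot = 125.88 million $


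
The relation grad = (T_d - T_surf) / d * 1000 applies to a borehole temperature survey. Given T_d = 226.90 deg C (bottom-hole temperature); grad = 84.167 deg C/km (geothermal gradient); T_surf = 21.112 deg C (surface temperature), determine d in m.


d = (T_d - T_surf) / grad * 1000
d = (226.90 - 21.112) / 84.167 * 1000
d = 2445.0 m


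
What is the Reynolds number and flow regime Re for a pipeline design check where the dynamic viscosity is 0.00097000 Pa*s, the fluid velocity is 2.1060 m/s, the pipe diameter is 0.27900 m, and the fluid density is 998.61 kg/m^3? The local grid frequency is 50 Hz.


Step 1: Re = rho*vel*D/mu = 998.61*2.106*0.279/0.00097 = 6.0490e+05
Step 2: Re = 6.0490e+05 > 4000, so flow is turbulent.
Re = 6.0490e+05 (turbulent)


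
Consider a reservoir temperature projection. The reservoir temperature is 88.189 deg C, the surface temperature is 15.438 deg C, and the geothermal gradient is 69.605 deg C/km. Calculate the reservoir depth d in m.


d = (T_res - T_surf) / grad * 1000
d = (88.189 - 15.438) / 69.605 * 1000
d = 1045.2 m


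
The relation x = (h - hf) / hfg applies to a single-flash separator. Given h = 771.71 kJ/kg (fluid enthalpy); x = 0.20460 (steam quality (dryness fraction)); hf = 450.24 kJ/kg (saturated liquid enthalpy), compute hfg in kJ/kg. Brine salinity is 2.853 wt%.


hfg = (h - hf) / x
hfg = (771.71 - 450.24) / 0.20460
hfg = 1571.2 kJ/kg


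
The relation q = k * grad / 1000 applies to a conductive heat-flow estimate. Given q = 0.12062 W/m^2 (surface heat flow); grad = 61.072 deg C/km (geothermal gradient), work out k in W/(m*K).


k = q * 1000 / grad
k = 0.12062 * 1000 / 61.072
k = 1.9750 W/(m*K)


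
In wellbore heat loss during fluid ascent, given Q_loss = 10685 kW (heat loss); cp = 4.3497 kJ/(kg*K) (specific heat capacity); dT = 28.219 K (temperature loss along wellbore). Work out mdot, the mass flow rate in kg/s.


mdot = Q_loss / (cp * dT)
mdot = 10685 / (4.3497 * 28.219)
mdot = 87.051 kg/s


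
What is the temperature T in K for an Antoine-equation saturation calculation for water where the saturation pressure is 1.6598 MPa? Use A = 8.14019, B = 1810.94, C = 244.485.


T = B / (A - log10(P_sat * 760 / 0.101325)) - C
T = 1810.94 / (8.14019 - log10(1.6598 * 760 / 0.101325)) - 244.485
T = 203.2093 deg C
Convert to K: 203.2093 + 273.15 = 476.36 K
T = 476.36 K


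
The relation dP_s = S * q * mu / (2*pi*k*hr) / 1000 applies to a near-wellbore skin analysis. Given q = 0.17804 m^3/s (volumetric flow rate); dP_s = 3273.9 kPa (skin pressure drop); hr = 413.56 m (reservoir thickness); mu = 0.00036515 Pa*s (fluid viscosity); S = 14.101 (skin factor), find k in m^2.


k = S*q*mu / (2*pi*dP_s*1000*hr)
k = 14.101*0.17804*0.00036515 / (2*pi*3273.9*1000*413.56)
k = 1.0776e-13 m^2


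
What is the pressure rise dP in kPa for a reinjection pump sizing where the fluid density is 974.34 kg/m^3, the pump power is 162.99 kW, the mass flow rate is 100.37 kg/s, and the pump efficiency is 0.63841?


dP = P_pump * rho * eta / mdot
dP = 162.99 * 974.34 * 0.63841 / 100.37
dP = 1010.1 kPa


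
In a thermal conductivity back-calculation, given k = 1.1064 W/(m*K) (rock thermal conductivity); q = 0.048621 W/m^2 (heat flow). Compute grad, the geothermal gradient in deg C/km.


grad = q / k * 1000
grad = 0.048621 / 1.1064 * 1000
grad = 43.945 deg C/km


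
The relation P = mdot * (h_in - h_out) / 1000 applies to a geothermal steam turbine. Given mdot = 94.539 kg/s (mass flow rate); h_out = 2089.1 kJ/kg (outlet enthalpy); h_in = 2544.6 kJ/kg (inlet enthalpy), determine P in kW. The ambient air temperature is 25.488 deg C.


P = mdot * (h_in - h_out) / 1000
P = 94.539 * (2544.6 - 2089.1) / 1000
P = 43.06251 MW
Convert: 43.06251 MW * 1000.0 = 43063 kW
P = 43063 kW


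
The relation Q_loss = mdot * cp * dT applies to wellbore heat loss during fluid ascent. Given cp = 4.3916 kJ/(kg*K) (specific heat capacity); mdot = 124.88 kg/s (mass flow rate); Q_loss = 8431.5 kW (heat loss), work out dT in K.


dT = Q_loss / (mdot * cp)
dT = 8431.5 / (124.88 * 4.3916)
dT = 15.374 K


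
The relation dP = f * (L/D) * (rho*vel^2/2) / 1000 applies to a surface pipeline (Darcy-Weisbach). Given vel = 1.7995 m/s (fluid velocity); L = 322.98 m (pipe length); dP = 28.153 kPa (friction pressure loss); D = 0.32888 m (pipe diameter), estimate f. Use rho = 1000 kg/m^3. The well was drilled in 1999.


f = dP*1000 / ((L/D)*(rho*vel^2/2))
f = 28.153*1000 / ((322.98/0.32888)*(1000*1.7995^2/2))
f = 0.017706


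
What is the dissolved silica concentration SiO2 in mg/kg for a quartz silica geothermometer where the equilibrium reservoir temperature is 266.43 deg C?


SiO2 = 10^(5.19 - 1309/(T_eq + 273.15))
SiO2 = 10^(5.19 - 1309/(266.43 + 273.15))
SiO2 = 580.82 mg/kg


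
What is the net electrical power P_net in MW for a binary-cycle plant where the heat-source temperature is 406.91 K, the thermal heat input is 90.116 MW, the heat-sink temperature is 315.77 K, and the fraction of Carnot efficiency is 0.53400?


Step 1: eta = (1 - Tc/Th)*f = (1 - 315.77/406.91)*0.534 = 0.1196057
Step 2: P_net = eta * Q_in = 0.1196057 * 90.116 = 10.778 MW
P_net = 10.778 MW


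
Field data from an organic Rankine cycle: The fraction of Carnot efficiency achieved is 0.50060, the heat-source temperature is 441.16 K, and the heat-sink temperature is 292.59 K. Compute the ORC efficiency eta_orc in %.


eta_orc = (1 - Tc/Th) * f * 100
eta_orc = (1 - 292.59/441.16) * 0.50060 * 100
eta_orc = 16.859 %


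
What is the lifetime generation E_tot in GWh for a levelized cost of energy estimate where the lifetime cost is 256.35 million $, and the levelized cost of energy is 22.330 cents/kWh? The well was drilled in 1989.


E_tot = C_tot / LCOE * 100
E_tot = 256.35 / 22.330 * 100
E_tot = 1148.0 GWh


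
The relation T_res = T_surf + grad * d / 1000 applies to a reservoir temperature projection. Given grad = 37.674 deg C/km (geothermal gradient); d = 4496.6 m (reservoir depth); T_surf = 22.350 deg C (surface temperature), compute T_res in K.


T_res = T_surf + grad * d / 1000
T_res = 22.350 + 37.674 * 4496.6 / 1000
T_res = 191.7549 deg C
Convert to K: 191.7549 + 273.15 = 464.90 K
T_res = 464.90 K


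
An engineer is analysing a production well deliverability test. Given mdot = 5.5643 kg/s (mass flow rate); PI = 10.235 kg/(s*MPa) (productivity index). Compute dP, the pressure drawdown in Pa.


dP = mdot * 1000 / PI
dP = 5.5643 * 1000 / 10.235
dP = 543.6541 kPa
Convert: 543.6541 kPa * 1000.0 = 5.4365e+05 Pa
dP = 5.4365e+05 Pa


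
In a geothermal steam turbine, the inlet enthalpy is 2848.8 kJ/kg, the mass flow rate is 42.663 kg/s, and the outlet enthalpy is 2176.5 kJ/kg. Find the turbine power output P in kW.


P = mdot * (h_in - h_out) / 1000
P = 42.663 * (2848.8 - 2176.5) / 1000
P = 28.68233 MW
Convert: 28.68233 MW * 1000.0 = 28682 kW
P = 28682 kW


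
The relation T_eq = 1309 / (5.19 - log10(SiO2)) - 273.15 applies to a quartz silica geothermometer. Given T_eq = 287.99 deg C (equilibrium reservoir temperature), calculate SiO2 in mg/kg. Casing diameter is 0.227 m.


SiO2 = 10^(5.19 - 1309/(T_eq + 273.15))
SiO2 = 10^(5.19 - 1309/(287.99 + 273.15))
SiO2 = 719.86 mg/kg


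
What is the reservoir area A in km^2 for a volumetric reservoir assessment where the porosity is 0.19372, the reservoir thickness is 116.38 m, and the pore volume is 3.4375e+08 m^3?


A = Vp / (1e6 * hr * phi)
A = 3.4375e+08 / (1e6 * 116.38 * 0.19372)
A = 15.247 km^2


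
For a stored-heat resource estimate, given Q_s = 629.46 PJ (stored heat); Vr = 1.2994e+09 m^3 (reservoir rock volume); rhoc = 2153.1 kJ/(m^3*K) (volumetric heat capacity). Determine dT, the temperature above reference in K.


dT = Q_s * 1e12 / (Vr * rhoc)
dT = 629.46 * 1e12 / (1.2994e+09 * 2153.1)
dT = 224.99 K


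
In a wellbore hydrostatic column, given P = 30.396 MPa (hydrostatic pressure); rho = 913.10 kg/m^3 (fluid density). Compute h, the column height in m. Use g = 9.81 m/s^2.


h = P * 1e6 / (g * rho)
h = 30.396 * 1e6 / (9.81 * 913.10)
h = 3393.4 m


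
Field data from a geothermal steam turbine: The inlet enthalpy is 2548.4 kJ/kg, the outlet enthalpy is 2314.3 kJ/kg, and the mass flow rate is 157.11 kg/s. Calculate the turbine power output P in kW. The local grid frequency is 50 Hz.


P = mdot * (h_in - h_out) / 1000
P = 157.11 * (2548.4 - 2314.3) / 1000
P = 36.77945 MW
Convert: 36.77945 MW * 1000.0 = 36779 kW
P = 36779 kW


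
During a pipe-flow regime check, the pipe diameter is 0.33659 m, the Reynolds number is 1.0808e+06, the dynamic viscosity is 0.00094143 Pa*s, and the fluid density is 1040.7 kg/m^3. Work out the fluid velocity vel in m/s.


vel = Re * mu / (rho * D)
vel = 1.0808e+06 * 0.00094143 / (1040.7 * 0.33659)
vel = 2.9047 m/s


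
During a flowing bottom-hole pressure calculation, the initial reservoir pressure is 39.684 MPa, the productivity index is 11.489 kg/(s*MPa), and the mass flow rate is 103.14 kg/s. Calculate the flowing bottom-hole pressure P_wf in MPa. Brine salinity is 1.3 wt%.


P_wf = P_i - mdot / PI
P_wf = 39.684 - 103.14 / 11.489
P_wf = 30.707 MPa


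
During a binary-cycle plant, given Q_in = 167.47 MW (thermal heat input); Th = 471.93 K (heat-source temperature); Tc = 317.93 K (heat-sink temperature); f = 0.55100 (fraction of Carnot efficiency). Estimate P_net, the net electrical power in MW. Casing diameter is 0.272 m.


Step 1: eta = (1 - Tc/Th)*f = (1 - 317.93/471.93)*0.551 = 0.1798021
Step 2: P_net = eta * Q_in = 0.1798021 * 167.47 = 30.111 MW
P_net = 30.111 MW


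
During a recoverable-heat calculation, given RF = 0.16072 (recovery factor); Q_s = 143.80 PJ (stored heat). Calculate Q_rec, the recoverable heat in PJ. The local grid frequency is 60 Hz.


Q_rec = Q_s * RF
Q_rec = 143.80 * 0.16072
Q_rec = 23.112 PJ


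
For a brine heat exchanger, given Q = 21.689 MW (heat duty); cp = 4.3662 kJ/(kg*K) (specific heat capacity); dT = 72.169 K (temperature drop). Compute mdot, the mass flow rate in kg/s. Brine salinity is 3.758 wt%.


mdot = Q * 1000 / (cp * dT)
mdot = 21.689 * 1000 / (4.3662 * 72.169)
mdot = 68.831 kg/s


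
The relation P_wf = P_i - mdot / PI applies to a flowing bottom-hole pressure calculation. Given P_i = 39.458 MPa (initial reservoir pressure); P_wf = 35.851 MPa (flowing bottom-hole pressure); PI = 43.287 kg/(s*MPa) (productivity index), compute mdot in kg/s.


mdot = (P_i - P_wf) * PI
mdot = (39.458 - 35.851) * 43.287
mdot = 156.14 kg/s


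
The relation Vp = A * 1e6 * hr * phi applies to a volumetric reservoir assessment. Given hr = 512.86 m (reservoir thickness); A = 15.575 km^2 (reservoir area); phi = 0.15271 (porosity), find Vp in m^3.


Vp = A * 1e6 * hr * phi
Vp = 15.575 * 1e6 * 512.86 * 0.15271
Vp = 1.2198e+09 m^3


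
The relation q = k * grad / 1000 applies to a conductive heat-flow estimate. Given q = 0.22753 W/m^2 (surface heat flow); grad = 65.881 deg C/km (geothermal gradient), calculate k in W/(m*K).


k = q * 1000 / grad
k = 0.22753 * 1000 / 65.881
k = 3.4537 W/(m*K)


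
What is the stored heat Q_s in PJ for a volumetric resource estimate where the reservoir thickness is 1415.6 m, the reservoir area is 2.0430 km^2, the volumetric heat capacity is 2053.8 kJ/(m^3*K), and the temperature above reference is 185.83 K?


Step 1: Vr = A*1e6*hr = 2.043*1e6*1415.6 = 2.892071e+09 m^3
Step 2: Q_s = Vr*rhoc*dT/1e12 = 2.892071e+09*2053.8*185.83/1e12 = 1103.8 PJ
Q_s = 1103.8 PJ


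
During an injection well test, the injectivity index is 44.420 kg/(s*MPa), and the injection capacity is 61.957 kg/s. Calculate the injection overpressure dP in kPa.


dP = mdot * 1000 / II
dP = 61.957 * 1000 / 44.420
dP = 1394.8 kPa


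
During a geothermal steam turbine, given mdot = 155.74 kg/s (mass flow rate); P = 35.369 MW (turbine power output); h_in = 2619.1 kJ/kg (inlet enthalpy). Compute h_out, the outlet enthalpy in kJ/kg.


h_out = h_in - P * 1000 / mdot
h_out = 2619.1 - 35.369 * 1000 / 155.74
h_out = 2392.0 kJ/kg


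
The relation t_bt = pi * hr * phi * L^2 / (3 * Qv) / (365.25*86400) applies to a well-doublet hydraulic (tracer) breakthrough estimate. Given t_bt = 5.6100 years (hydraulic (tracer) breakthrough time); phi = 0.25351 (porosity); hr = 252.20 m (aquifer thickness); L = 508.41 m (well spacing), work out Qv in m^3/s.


Qv = pi*hr*phi*L^2 / (3*t_bt*365.25*86400)
Qv = pi*252.20*0.25351*508.41^2 / (3*5.6100*365.25*86400)
Qv = 0.097753 m^3/s


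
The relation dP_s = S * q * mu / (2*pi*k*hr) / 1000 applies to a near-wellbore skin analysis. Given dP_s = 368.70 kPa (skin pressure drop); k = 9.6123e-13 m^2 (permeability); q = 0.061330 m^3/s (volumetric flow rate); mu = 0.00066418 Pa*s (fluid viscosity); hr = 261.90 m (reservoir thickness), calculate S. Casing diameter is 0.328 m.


S = dP_s * 1000 * 2*pi*k*hr / (q*mu)
S = 368.70 * 1000 * 2*pi*9.6123e-13*261.90 / (0.061330*0.00066418)
S = 14.317


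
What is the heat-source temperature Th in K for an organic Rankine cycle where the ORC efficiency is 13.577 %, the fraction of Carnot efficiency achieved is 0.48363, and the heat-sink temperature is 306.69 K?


Th = Tc / (1 - (eta_orc/100)/f)
Th = 306.69 / (1 - (13.577/100)/0.48363)
Th = 426.39 K


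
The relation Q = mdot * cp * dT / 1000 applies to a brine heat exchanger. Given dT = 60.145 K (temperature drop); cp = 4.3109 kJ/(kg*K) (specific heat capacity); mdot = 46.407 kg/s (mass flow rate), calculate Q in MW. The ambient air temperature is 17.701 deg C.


Q = mdot * cp * dT / 1000
Q = 46.407 * 4.3109 * 60.145 / 1000
Q = 12.032 MW


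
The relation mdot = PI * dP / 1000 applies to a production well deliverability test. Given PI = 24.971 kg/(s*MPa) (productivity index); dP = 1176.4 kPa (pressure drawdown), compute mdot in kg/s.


mdot = PI * dP / 1000
mdot = 24.971 * 1176.4 / 1000
mdot = 29.376 kg/s


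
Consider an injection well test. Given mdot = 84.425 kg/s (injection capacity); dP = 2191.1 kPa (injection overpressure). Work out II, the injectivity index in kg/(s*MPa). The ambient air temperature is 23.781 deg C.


II = mdot * 1000 / dP
II = 84.425 * 1000 / 2191.1
II = 38.531 kg/(s*MPa)


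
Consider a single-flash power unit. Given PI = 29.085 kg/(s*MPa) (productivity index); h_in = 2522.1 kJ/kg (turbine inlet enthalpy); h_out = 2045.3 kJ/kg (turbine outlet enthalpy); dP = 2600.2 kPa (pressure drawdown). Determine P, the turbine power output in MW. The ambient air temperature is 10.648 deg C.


Step 1: mdot = PI * dP / 1000 = 29.085 * 2600.2 / 1000 = 75.62682 kg/s
Step 2: P = mdot*(h_in - h_out)/1000 = 75.62682*(2522.1 - 2045.3)/1000 = 36.059 MW
P = 36.059 MW


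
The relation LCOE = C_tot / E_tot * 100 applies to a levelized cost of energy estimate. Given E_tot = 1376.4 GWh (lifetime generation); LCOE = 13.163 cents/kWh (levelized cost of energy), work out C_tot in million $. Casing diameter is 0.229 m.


C_tot = LCOE / 100 * E_tot
C_tot = 13.163 / 100 * 1376.4
C_tot = 181.18 million $


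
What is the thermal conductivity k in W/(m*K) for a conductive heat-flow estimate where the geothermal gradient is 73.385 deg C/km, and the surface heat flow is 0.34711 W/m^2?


k = q * 1000 / grad
k = 0.34711 * 1000 / 73.385
k = 4.7300 W/(m*K)


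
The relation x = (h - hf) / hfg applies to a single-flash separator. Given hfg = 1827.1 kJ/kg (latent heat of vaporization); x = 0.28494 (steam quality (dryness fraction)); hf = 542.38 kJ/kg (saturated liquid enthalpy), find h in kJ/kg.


h = hf + x * hfg
h = 542.38 + 0.28494 * 1827.1
h = 1063.0 kJ/kg


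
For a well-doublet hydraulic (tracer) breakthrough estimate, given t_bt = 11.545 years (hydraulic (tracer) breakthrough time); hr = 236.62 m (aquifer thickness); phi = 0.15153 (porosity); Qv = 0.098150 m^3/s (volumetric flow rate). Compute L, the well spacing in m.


L = sqrt(t_bt*365.25*86400*3*Qv / (pi*hr*phi))
L = sqrt(11.545*365.25*86400*3*0.098150 / (pi*236.62*0.15153))
L = 975.90 m


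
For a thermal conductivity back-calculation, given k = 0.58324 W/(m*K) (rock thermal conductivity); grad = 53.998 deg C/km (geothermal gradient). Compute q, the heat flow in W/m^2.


q = k * grad / 1000
q = 0.58324 * 53.998 / 1000
q = 0.031494 W/m^2


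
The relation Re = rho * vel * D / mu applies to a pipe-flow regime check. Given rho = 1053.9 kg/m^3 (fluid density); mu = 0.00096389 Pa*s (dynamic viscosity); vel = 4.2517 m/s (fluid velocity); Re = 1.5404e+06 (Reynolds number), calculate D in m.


D = Re * mu / (rho * vel)
D = 1.5404e+06 * 0.00096389 / (1053.9 * 4.2517)
D = 0.33136 m


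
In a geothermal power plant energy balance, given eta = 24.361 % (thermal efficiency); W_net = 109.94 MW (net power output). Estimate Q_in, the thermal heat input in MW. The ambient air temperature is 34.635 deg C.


Q_in = W_net / (eta / 100)
Q_in = 109.94 / (24.361 / 100)
Q_in = 451.30 MW


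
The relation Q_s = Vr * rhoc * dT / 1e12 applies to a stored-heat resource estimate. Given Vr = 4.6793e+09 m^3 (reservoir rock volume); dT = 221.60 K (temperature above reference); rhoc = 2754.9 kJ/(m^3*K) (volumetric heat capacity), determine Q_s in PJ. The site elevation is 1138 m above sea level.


Q_s = Vr * rhoc * dT / 1e12
Q_s = 4.6793e+09 * 2754.9 * 221.60 / 1e12
Q_s = 2856.6 PJ


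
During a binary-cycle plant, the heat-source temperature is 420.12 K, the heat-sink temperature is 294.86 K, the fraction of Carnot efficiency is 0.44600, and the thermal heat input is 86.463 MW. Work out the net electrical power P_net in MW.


Step 1: eta = (1 - Tc/Th)*f = (1 - 294.86/420.12)*0.446 = 0.1329762
Step 2: P_net = eta * Q_in = 0.1329762 * 86.463 = 11.498 MW
P_net = 11.498 MW


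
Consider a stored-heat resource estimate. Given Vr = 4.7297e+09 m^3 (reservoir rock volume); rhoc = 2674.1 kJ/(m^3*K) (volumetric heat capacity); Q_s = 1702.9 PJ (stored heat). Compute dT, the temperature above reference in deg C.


dT = Q_s * 1e12 / (Vr * rhoc)
dT = 1702.9 * 1e12 / (4.7297e+09 * 2674.1)
dT = 134.6412 K
Convert (temperature difference, 1 K = 1 deg C): 134.6412 K = 134.6412 deg C
dT = 134.64 deg C


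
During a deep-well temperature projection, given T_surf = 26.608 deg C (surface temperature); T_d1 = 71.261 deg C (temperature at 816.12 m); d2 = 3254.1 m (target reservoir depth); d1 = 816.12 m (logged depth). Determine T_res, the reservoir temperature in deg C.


Step 1: grad = (T_d1 - T_surf)/d1 * 1000 = (71.261 - 26.608)/816.12 * 1000 = 54.71377 deg C/km
Step 2: T_res = T_surf + grad*d2/1000 = 26.608 + 54.71377*3254.1/1000 = 204.65 deg C
T_res = 204.65 deg C


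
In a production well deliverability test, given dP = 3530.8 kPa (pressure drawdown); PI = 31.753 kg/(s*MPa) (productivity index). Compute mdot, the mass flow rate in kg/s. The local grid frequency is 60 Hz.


mdot = PI * dP / 1000
mdot = 31.753 * 3530.8 / 1000
mdot = 112.11 kg/s


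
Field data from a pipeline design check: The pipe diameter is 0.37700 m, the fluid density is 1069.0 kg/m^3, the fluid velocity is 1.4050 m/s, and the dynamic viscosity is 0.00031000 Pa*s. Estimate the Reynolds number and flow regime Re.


Step 1: Re = rho*vel*D/mu = 1069.0*1.405*0.377/0.00031 = 1.8266e+06
Step 2: Re = 1.8266e+06 > 4000, so flow is turbulent.
Re = 1.8266e+06 (turbulent)


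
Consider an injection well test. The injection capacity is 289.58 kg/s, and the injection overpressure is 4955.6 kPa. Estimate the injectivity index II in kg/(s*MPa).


II = mdot * 1000 / dP
II = 289.58 * 1000 / 4955.6
II = 58.435 kg/(s*MPa)


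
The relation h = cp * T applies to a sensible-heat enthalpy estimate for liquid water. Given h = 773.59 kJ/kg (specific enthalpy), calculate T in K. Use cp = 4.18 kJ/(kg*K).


T = h / cp
T = 773.59 / 4.18
T = 185.0694 deg C
Convert to K: 185.0694 + 273.15 = 458.22 K
T = 458.22 K


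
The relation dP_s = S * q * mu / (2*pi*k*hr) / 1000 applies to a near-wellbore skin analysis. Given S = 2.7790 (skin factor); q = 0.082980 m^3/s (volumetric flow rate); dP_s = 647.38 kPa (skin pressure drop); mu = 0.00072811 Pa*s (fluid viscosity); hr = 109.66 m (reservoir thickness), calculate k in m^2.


k = S*q*mu / (2*pi*dP_s*1000*hr)
k = 2.7790*0.082980*0.00072811 / (2*pi*647.38*1000*109.66)
k = 3.7642e-13 m^2


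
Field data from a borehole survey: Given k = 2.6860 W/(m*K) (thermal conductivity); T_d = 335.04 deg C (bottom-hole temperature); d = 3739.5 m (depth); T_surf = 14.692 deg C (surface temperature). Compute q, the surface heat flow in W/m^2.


Step 1: grad = (T_d - T_surf)/d * 1000 = (335.04 - 14.692)/3739.5 * 1000 = 85.66600 deg C/km
Step 2: q = k * grad / 1000 = 2.686 * 85.66600 / 1000 = 0.23010 W/m^2
q = 0.23010 W/m^2


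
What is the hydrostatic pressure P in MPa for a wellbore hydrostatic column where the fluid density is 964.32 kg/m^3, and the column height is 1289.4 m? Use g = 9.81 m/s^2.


P = rho * g * h / 1e6
P = 964.32 * 9.81 * 1289.4 / 1e6
P = 12.198 MPa


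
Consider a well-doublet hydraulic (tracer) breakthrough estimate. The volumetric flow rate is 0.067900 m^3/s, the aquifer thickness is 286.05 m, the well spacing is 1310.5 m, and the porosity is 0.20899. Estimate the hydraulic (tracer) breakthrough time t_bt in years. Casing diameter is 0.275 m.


t_bt = pi * hr * phi * L^2 / (3 * Qv) / (365.25*86400)
t_bt = pi * 286.05 * 0.20899 * 1310.5^2 / (3 * 0.067900) / (365.25*86400)
t_bt = 50.176 years


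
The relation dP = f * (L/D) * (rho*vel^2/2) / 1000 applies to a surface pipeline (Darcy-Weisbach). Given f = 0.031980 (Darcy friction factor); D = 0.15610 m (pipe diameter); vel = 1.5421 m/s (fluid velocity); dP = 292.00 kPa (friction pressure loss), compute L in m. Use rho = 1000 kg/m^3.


L = dP*1000*D / (f*rho*vel^2/2)
L = 292.00*1000*0.15610 / (0.031980*1000*1.5421^2/2)
L = 1198.7 m


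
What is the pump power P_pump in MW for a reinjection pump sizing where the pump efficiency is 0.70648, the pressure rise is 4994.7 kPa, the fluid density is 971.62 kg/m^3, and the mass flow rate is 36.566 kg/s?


P_pump = mdot * dP / (rho * eta)
P_pump = 36.566 * 4994.7 / (971.62 * 0.70648)
P_pump = 266.0667 kW
Convert: 266.0667 kW * 0.001 = 0.26607 MW
P_pump = 0.26607 MW


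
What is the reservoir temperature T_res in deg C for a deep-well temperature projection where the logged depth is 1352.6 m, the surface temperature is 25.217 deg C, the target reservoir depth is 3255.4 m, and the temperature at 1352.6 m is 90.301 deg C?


Step 1: grad = (T_d1 - T_surf)/d1 * 1000 = (90.301 - 25.217)/1352.6 * 1000 = 48.11770 deg C/km
Step 2: T_res = T_surf + grad*d2/1000 = 25.217 + 48.11770*3255.4/1000 = 181.86 deg C
T_res = 181.86 deg C


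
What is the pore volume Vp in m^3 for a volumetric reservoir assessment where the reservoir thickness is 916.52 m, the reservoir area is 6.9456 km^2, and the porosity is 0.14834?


Vp = A * 1e6 * hr * phi
Vp = 6.9456 * 1e6 * 916.52 * 0.14834
Vp = 9.4430e+08 m^3


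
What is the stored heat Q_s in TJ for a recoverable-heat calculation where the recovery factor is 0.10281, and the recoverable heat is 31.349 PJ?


Q_s = Q_rec / RF
Q_s = 31.349 / 0.10281
Q_s = 304.9217 PJ
Convert: 304.9217 PJ * 1000.0 = 3.0492e+05 TJ
Q_s = 3.0492e+05 TJ


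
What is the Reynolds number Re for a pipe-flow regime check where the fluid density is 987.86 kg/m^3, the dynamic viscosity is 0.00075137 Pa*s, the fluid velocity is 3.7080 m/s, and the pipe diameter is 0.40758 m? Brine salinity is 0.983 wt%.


Re = rho * vel * D / mu
Re = 987.86 * 3.7080 * 0.40758 / 0.00075137
Re = 1.9870e+06


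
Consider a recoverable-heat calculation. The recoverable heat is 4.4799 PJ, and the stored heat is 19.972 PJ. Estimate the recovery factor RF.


RF = Q_rec / Q_s
RF = 4.4799 / 19.972
RF = 0.22431


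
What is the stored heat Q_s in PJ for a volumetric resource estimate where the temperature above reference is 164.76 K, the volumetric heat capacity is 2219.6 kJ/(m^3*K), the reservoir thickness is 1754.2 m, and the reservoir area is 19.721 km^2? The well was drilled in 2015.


Step 1: Vr = A*1e6*hr = 19.721*1e6*1754.2 = 3.459458e+10 m^3
Step 2: Q_s = Vr*rhoc*dT/1e12 = 3.459458e+10*2219.6*164.76/1e12 = 12651 PJ
Q_s = 12651 PJ


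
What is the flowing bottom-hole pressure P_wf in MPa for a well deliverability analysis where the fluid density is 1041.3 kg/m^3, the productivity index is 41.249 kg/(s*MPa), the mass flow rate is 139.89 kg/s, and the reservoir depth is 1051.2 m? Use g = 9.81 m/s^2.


Step 1: P_i = rho*g*h/1e6 = 1041.3*9.81*1051.2/1e6 = 10.73817 MPa
Step 2: P_wf = P_i - mdot/PI = 10.73817 - 139.89/41.249 = 7.3468 MPa
P_wf = 7.3468 MPa


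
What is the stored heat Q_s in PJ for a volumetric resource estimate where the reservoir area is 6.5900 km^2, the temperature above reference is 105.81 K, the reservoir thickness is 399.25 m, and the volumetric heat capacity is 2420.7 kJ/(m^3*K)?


Step 1: Vr = A*1e6*hr = 6.59*1e6*399.25 = 2.631058e+09 m^3
Step 2: Q_s = Vr*rhoc*dT/1e12 = 2.631058e+09*2420.7*105.81/1e12 = 673.90 PJ
Q_s = 673.90 PJ


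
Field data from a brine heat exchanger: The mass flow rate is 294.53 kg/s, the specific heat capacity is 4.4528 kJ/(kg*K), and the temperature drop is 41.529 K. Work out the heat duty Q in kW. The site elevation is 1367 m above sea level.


Q = mdot * cp * dT / 1000
Q = 294.53 * 4.4528 * 41.529 / 1000
Q = 54.46459 MW
Convert: 54.46459 MW * 1000.0 = 54465 kW
Q = 54465 kW


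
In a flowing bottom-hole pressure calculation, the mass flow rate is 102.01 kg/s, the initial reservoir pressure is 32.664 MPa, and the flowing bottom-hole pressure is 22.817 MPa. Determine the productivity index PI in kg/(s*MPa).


PI = mdot / (P_i - P_wf)
PI = 102.01 / (32.664 - 22.817)
PI = 10.360 kg/(s*MPa)


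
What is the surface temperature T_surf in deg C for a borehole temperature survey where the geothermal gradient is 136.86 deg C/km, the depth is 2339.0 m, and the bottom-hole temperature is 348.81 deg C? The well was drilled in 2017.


T_surf = T_d - grad * d / 1000
T_surf = 348.81 - 136.86 * 2339.0 / 1000
T_surf = 28.694 deg C


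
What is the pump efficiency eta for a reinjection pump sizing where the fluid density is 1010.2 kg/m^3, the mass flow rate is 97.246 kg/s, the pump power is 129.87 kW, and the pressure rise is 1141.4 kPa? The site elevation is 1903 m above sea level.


eta = mdot * dP / (rho * P_pump)
eta = 97.246 * 1141.4 / (1010.2 * 129.87)
eta = 0.84604


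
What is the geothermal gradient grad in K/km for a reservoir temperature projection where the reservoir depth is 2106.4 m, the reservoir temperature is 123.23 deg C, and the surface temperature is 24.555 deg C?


grad = (T_res - T_surf) / d * 1000
grad = (123.23 - 24.555) / 2106.4 * 1000
grad = 46.84533 deg C/km
Convert: 46.84533 deg C/km * 1.0 = 46.845 K/km
grad = 46.845 K/km


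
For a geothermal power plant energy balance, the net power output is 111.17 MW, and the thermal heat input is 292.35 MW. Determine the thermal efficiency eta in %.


eta = W_net / Q_in * 100
eta = 111.17 / 292.35 * 100
eta = 38.026 %


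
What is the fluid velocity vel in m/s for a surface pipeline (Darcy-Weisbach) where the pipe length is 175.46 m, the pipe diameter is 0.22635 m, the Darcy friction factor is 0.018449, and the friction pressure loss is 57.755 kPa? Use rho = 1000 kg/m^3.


vel = sqrt(dP*1000*2*D / (f*L*rho))
vel = sqrt(57.755*1000*2*0.22635 / (0.018449*175.46*1000))
vel = 2.8420 m/s


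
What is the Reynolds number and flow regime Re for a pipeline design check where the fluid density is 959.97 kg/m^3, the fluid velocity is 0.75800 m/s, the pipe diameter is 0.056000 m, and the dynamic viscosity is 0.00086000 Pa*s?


Step 1: Re = rho*vel*D/mu = 959.97*0.758*0.056/0.00086 = 47382
Step 2: Re = 47382 > 4000, so flow is turbulent.
Re = 47382 (turbulent)


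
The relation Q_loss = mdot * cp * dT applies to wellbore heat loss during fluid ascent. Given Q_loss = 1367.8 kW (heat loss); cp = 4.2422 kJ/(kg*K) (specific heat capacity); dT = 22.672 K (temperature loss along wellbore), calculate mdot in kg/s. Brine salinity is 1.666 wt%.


mdot = Q_loss / (cp * dT)
mdot = 1367.8 / (4.2422 * 22.672)
mdot = 14.221 kg/s


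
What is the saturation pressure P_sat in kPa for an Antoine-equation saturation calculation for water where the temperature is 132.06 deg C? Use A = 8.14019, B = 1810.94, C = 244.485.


P_sat = 10^(A - B/(C + T)) / 760 * 0.101325
P_sat = 10^(8.14019 - 1810.94/(244.485 + 132.06)) / 760 * 0.101325
P_sat = 0.2855842 MPa
Convert: 0.2855842 MPa * 1000.0 = 285.58 kPa
P_sat = 285.58 kPa


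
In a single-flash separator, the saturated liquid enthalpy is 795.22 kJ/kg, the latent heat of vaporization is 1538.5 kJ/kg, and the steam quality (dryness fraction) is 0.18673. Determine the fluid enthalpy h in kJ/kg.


h = hf + x * hfg
h = 795.22 + 0.18673 * 1538.5
h = 1082.5 kJ/kg


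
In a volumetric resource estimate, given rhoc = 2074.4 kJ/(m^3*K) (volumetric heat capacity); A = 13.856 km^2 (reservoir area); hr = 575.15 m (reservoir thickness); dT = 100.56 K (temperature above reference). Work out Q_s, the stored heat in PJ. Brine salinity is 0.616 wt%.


Step 1: Vr = A*1e6*hr = 13.856*1e6*575.15 = 7.969278e+09 m^3
Step 2: Q_s = Vr*rhoc*dT/1e12 = 7.969278e+09*2074.4*100.56/1e12 = 1662.4 PJ
Q_s = 1662.4 PJ


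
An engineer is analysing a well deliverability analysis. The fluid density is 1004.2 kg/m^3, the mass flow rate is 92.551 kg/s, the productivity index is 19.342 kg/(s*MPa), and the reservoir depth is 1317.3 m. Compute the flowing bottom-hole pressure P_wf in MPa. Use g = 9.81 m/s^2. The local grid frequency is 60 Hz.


Step 1: P_i = rho*g*h/1e6 = 1004.2*9.81*1317.3/1e6 = 12.97699 MPa
Step 2: P_wf = P_i - mdot/PI = 12.97699 - 92.551/19.342 = 8.1920 MPa
P_wf = 8.1920 MPa


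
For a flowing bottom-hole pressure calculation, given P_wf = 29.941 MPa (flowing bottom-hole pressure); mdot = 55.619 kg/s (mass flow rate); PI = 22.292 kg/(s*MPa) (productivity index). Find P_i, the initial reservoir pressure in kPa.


P_i = P_wf + mdot / PI
P_i = 29.941 + 55.619 / 22.292
P_i = 32.43602 MPa
Convert: 32.43602 MPa * 1000.0 = 32436 kPa
P_i = 32436 kPa


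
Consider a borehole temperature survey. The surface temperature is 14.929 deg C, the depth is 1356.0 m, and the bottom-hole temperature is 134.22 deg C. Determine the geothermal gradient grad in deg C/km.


grad = (T_d - T_surf) / d * 1000
grad = (134.22 - 14.929) / 1356.0 * 1000
grad = 87.973 deg C/km


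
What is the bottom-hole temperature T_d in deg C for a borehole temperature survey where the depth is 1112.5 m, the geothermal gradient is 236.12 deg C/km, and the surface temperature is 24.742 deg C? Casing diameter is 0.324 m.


T_d = T_surf + grad * d / 1000
T_d = 24.742 + 236.12 * 1112.5 / 1000
T_d = 287.43 deg C


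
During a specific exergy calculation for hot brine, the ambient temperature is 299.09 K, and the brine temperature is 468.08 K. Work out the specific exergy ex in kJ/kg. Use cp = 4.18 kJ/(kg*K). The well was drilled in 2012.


ex = cp * ((T_b - T_0) - T_0 * ln(T_b/T_0))
ex = 4.18 * ((468.08 - 299.09) - 299.09 * ln(468.08/299.09))
ex = 146.42 kJ/kg
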